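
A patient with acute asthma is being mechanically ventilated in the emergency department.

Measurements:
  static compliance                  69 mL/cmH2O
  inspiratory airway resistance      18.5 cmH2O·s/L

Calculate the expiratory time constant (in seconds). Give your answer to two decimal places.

1.28

τ = R × C = 18.5 × 69 mL/cmH2O = 18.5 × 0.069 L/cmH2O = 1.277 s.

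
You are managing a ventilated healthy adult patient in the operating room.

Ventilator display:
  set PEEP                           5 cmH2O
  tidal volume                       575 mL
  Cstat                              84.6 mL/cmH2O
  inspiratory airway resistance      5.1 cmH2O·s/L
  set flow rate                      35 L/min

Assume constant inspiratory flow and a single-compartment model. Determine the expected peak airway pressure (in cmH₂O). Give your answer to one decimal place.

14.8

Flow: 35 L/min ÷ 60 = 0.5833 L/s.
Equation of motion (constant flow): PIP = Vt/C + R·V̇ + PEEP.
PIP = 575/84.6 + 5.1×0.5833 + 5 = 6.797 + 2.975 + 5 = 14.772 cmH2O.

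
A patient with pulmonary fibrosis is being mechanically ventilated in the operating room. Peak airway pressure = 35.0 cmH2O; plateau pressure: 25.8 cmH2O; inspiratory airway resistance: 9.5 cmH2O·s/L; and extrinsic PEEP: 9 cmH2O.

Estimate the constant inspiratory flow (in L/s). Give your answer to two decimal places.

0.97

flow = (PIP − Pplat) / Raw = 9.2 / 9.5 = 0.9684 L/s.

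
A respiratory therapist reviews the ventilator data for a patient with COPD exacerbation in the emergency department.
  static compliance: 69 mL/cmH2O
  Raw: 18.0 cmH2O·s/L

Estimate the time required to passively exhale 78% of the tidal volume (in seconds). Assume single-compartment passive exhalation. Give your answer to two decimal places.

1.88

τ = R × C = 18.0 × 69 mL/cmH2O = 18.0 × 0.069 L/cmH2O = 1.242 s.
Exhaled fraction f = 1 − e^(−t/τ) → t = −τ·ln(1 − f) = −1.242·ln(0.22) = 1.881 s.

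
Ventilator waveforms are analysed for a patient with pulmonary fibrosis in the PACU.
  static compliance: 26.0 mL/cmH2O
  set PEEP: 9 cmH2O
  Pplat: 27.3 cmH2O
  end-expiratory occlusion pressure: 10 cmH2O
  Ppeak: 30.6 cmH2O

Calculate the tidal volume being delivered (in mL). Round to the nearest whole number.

End-expiratory occlusion gives total PEEP = 10 cmH2O (intrinsic PEEP = 10 − 9 = 1). Use total PEEP for the elastic gradient.
Vt = Cstat × (Pplat − PEEPtotal) = 26.0 × (27.3 − 10) = 26.0 × 17.3 = 449.8 mL.

450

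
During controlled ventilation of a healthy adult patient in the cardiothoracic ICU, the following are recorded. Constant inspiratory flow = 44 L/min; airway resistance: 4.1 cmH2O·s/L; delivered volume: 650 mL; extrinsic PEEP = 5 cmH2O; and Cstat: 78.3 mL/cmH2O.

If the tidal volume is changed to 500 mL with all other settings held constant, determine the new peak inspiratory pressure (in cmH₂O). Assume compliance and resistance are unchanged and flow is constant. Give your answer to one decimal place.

14.4

Flow: 44 L/min ÷ 60 = 0.7333 L/s.
PIP = Vt/C + R·V̇ + PEEP (constant-flow equation of motion).
Only the elastic term changes: ΔPIP = ΔVt / C = (500 − 650) / 78.3 = -1.916 cmH2O.
Original PIP = 650/78.3 + 4.1×0.7333 + 5 = 16.308 cmH2O; new PIP = 16.308 + (-1.916) = 14.392 cmH2O.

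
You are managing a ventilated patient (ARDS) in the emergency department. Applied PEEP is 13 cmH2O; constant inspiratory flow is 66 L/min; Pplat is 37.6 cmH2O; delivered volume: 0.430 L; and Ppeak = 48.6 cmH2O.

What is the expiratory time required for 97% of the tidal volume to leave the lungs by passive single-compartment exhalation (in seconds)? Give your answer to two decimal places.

0.61

Flow: 66 L/min ÷ 60 = 1.1 L/s.
R = (PIP − Pplat)/V̇ = (48.6 − 37.6) / 1.1 = 11.0/1.1 = 10.0 cmH2O·s/L.
C = Vt/(Pplat − PEEP) = 430.0 / (37.6 − 13) = 430.0/24.6 = 17.48 mL/cmH2O.
τ = R × C = 10.0 × 0.01748 L/cmH2O = 0.1748 s.
t = −τ·ln(1 − 0.97) = −0.1748·ln(0.03) = 0.6129 s.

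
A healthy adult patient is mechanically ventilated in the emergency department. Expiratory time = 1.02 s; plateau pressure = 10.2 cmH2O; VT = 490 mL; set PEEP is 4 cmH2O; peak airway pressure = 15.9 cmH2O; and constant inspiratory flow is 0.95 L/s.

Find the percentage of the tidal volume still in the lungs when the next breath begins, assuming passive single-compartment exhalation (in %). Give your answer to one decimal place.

R = (PIP − Pplat)/V̇ = (15.9 − 10.2) / 0.95 = 5.7/0.95 = 6.0 cmH2O·s/L.
C = Vt/(Pplat − PEEP) = 490.0 / (10.2 − 4) = 490.0/6.2 = 79.032 mL/cmH2O.
τ = R × C = 6.0 × 0.07903 L/cmH2O = 0.4742 s.
Fraction remaining at end-expiration = e^(−Te/τ) = e^(−1.02/0.4742) = 0.1164 → 11.64%.

11.6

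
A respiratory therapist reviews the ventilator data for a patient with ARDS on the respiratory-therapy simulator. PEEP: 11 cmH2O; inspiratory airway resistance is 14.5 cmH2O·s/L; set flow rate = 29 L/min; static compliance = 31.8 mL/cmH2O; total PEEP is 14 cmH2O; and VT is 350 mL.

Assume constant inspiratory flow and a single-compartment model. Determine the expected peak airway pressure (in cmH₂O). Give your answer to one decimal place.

32.0

Flow: 29 L/min ÷ 60 = 0.4833 L/s.
Total PEEP = 14 cmH2O (set 11 + intrinsic 3); this is the baseline alveolar pressure.
Equation of motion (constant flow): PIP = Vt/C + R·V̇ + PEEP.
PIP = 350/31.8 + 14.5×0.4833 + 14 = 11.006 + 7.008 + 14 = 32.014 cmH2O.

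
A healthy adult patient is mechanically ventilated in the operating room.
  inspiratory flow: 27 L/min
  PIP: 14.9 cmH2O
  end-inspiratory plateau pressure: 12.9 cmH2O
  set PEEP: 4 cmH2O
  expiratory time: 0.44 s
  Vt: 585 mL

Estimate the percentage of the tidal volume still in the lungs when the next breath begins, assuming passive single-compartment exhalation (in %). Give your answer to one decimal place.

Flow: 27 L/min ÷ 60 = 0.45 L/s.
R = (PIP − Pplat)/V̇ = (14.9 − 12.9) / 0.45 = 2.0/0.45 = 4.444 cmH2O·s/L.
C = Vt/(Pplat − PEEP) = 585.0 / (12.9 − 4) = 585.0/8.9 = 65.73 mL/cmH2O.
τ = R × C = 4.444 × 0.06573 L/cmH2O = 0.2921 s.
Fraction remaining at end-expiration = e^(−Te/τ) = e^(−0.44/0.2921) = 0.2217 → 22.17%.

22.2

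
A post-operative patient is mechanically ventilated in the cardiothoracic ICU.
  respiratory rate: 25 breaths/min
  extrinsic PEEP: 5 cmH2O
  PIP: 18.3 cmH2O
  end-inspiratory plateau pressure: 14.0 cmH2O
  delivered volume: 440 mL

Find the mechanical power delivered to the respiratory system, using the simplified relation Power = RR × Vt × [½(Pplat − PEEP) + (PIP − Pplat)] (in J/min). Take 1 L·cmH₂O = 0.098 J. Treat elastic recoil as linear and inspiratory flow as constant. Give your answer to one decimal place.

Per-breath work = Vt × [½(Pplat−PEEP) + (PIP−Pplat)] = 0.440 × [0.5×9.0 + 4.3] = 0.440 × 8.8 = 3.872 L·cmH2O.
Power = 25 × 3.872 = 96.8 L·cmH2O/min.
× 0.098 J/(L·cmH2O) → 9.486 J/min.

9.5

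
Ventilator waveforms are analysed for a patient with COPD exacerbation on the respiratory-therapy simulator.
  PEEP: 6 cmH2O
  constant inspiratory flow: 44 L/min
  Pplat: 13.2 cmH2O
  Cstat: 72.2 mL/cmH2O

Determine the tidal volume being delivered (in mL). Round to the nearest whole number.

Vt = Cstat × (Pplat − PEEP) = 72.2 × (13.2 − 6) = 72.2 × 7.2 = 519.84 mL.

520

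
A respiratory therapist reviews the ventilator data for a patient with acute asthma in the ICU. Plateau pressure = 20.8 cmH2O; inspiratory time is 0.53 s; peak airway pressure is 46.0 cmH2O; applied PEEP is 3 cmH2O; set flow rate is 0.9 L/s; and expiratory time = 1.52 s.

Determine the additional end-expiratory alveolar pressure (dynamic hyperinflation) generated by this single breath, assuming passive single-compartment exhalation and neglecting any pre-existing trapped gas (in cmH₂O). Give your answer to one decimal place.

Vt = flow × Ti = 0.9 L/s × 0.53 s × 1000 mL/L = 477.0 mL.
R = (PIP − Pplat)/V̇ = (46.0 − 20.8) / 0.9 = 25.2/0.9 = 28.0 cmH2O·s/L.
C = Vt/(Pplat − PEEP) = 477.0 / (20.8 − 3) = 477.0/17.8 = 26.798 mL/cmH2O.
τ = R × C = 28.0 × 0.0268 L/cmH2O = 0.7504 s.
Fraction remaining = e^(−Te/τ) = e^(−1.52/0.7504) = 0.1319; trapped volume = 477.0 × 0.1319 = 62.916 mL.
Additional alveolar pressure from trapping ≈ V_trapped / C = 62.916 / 26.798 = 2.348 cmH2O.

2.3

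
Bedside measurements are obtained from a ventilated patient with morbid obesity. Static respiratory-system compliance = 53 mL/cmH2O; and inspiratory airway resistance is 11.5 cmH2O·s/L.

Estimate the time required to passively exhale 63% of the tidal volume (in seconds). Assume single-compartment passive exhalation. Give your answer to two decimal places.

τ = R × C = 11.5 × 53 mL/cmH2O = 11.5 × 0.053 L/cmH2O = 0.6095 s.
Exhaled fraction f = 1 − e^(−t/τ) → t = −τ·ln(1 − f) = −0.6095·ln(0.37) = 0.606 s.

0.61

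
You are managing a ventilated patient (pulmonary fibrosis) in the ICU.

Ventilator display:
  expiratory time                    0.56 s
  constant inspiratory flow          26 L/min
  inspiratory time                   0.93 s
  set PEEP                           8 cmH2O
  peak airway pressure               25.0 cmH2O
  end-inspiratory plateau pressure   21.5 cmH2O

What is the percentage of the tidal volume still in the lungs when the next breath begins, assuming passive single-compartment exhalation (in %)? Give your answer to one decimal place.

Flow: 26 L/min ÷ 60 = 0.4333 L/s.
Vt = flow × Ti = 0.4333 L/s × 0.93 s × 1000 mL/L = 402.97 mL.
R = (PIP − Pplat)/V̇ = (25.0 − 21.5) / 0.4333 = 3.5/0.4333 = 8.078 cmH2O·s/L.
C = Vt/(Pplat − PEEP) = 402.97 / (21.5 − 8) = 402.97/13.5 = 29.85 mL/cmH2O.
τ = R × C = 8.078 × 0.02985 L/cmH2O = 0.2411 s.
Fraction remaining at end-expiration = e^(−Te/τ) = e^(−0.56/0.2411) = 0.09801 → 9.801%.

9.8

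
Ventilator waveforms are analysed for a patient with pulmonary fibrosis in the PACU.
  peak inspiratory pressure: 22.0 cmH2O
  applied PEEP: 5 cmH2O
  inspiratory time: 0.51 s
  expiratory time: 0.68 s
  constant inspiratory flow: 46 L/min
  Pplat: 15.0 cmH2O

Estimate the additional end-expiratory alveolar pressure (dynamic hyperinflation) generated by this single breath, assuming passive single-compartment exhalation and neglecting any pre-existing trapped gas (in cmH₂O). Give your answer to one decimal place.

1.5

Flow: 46 L/min ÷ 60 = 0.7667 L/s.
Vt = flow × Ti = 0.7667 L/s × 0.51 s × 1000 mL/L = 391.02 mL.
R = (PIP − Pplat)/V̇ = (22.0 − 15.0) / 0.7667 = 7.0/0.7667 = 9.13 cmH2O·s/L.
C = Vt/(Pplat − PEEP) = 391.02 / (15.0 − 5) = 391.02/10.0 = 39.102 mL/cmH2O.
τ = R × C = 9.13 × 0.0391 L/cmH2O = 0.357 s.
Fraction remaining = e^(−Te/τ) = e^(−0.68/0.357) = 0.1489; trapped volume = 391.02 × 0.1489 = 58.223 mL.
Additional alveolar pressure from trapping ≈ V_trapped / C = 58.223 / 39.102 = 1.489 cmH2O.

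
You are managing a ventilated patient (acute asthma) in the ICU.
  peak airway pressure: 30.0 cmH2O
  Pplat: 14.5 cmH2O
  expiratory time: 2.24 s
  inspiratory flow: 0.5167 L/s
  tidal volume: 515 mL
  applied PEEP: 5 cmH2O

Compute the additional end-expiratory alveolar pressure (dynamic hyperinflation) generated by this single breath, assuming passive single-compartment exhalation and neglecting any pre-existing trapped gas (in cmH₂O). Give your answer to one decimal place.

2.4

R = (PIP − Pplat)/V̇ = (30.0 − 14.5) / 0.5167 = 15.5/0.5167 = 29.998 cmH2O·s/L.
C = Vt/(Pplat − PEEP) = 515.0 / (14.5 − 5) = 515.0/9.5 = 54.211 mL/cmH2O.
τ = R × C = 29.998 × 0.05421 L/cmH2O = 1.626 s.
Fraction remaining = e^(−Te/τ) = e^(−2.24/1.626) = 0.2522; trapped volume = 515.0 × 0.2522 = 129.88 mL.
Additional alveolar pressure from trapping ≈ V_trapped / C = 129.88 / 54.211 = 2.396 cmH2O.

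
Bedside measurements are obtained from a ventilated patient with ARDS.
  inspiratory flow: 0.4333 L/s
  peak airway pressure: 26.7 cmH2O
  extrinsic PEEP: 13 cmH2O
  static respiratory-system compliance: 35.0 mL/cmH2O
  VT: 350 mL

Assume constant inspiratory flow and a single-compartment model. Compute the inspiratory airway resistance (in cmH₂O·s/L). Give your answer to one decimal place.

Equation of motion (constant flow): PIP = Vt/C + R·V̇ + PEEP.
R·V̇ = PIP − Vt/C − PEEP = 26.7 − 350/35.0 − 13 = 26.7 − 10.0 − 13 = 3.7 cmH2O.
R = 3.7 / 0.4333 = 8.539 cmH2O·s/L.

8.5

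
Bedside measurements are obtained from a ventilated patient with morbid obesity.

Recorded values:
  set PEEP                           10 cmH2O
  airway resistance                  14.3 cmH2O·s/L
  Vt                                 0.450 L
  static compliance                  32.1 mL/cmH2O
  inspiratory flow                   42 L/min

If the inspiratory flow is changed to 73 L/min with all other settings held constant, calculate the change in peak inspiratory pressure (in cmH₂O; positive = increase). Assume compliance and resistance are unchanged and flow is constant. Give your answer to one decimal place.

7.4

Flow: 42 L/min ÷ 60 = 0.7 L/s.
New flow: 73 L/min ÷ 60 = 1.2167 L/s.
PIP = Vt/C + R·V̇ + PEEP (constant-flow equation of motion).
Only the resistive term changes: ΔPIP = R × ΔV̇ = 14.3 × (1.2167 − 0.7) = 14.3 × 0.5167 = 7.389 cmH2O.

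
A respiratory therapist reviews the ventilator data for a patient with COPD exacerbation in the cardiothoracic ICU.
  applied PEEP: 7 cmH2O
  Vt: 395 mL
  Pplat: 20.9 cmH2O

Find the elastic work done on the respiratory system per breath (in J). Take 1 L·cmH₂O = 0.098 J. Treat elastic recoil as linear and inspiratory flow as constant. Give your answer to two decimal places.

Elastic work ≈ ½ × (Pplat − PEEP) × Vt = 0.5 × (20.9 − 7) × 0.395 L = 0.5 × 13.9 × 0.395 = 2.745 L·cmH2O.
× 0.098 J/(L·cmH2O) → 0.269 J.

0.27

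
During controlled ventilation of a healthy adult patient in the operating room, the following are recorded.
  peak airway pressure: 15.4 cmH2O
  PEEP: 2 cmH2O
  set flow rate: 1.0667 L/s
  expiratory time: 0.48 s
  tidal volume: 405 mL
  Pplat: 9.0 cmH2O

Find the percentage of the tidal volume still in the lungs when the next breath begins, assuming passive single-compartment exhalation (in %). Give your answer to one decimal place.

R = (PIP − Pplat)/V̇ = (15.4 − 9.0) / 1.0667 = 6.4/1.0667 = 6.0 cmH2O·s/L.
C = Vt/(Pplat − PEEP) = 405.0 / (9.0 − 2) = 405.0/7.0 = 57.857 mL/cmH2O.
τ = R × C = 6.0 × 0.05786 L/cmH2O = 0.3472 s.
Fraction remaining at end-expiration = e^(−Te/τ) = e^(−0.48/0.3472) = 0.251 → 25.1%.

25.1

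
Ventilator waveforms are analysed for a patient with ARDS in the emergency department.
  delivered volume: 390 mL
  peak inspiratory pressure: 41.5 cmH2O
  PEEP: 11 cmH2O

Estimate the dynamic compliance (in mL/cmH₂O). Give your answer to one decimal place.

Dynamic compliance = Vt / (PIP − PEEP) = 390 / (41.5 − 11) = 390 / 30.5 = 12.787 mL/cmH2O.

12.8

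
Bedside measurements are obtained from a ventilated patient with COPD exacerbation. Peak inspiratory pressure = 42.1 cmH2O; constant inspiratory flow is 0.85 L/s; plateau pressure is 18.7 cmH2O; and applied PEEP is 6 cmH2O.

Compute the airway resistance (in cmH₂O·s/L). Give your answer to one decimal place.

Raw = (PIP − Pplat) / flow = (42.1 − 18.7) / 0.85 = 23.4 / 0.85 = 27.529 cmH2O·s/L.

27.5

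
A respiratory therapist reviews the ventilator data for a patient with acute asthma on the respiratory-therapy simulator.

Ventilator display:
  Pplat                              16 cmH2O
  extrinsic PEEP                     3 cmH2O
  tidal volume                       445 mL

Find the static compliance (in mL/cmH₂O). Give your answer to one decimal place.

Cstat = Vt / (Pplat − PEEP) = 445 / (16 − 3) = 445 / 13.0 = 34.231 mL/cmH2O.

34.2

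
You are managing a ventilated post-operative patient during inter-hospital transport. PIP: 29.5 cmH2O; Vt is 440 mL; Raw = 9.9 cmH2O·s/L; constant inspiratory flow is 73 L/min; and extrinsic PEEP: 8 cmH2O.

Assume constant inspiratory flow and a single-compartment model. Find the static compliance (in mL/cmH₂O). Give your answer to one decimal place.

46.5

Flow: 73 L/min ÷ 60 = 1.2167 L/s.
Equation of motion (constant flow): PIP = Vt/C + R·V̇ + PEEP.
Vt/C = PIP − R·V̇ − PEEP = 29.5 − 9.9×1.2167 − 8 = 29.5 − 12.045 − 8 = 9.455 cmH2O.
C = Vt / 9.455 = 440 / 9.455 = 46.536 mL/cmH2O.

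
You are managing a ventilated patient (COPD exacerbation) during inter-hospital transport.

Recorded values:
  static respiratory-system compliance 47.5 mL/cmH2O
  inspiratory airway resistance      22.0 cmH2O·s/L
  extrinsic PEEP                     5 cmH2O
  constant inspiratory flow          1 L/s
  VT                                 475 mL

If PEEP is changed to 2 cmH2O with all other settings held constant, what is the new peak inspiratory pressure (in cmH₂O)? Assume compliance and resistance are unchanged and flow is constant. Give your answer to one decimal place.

PIP = Vt/C + R·V̇ + PEEP (constant-flow equation of motion).
Only the baseline term changes: ΔPIP = ΔPEEP = 2 − 5 = -3.0 cmH2O.
Original PIP = 475/47.5 + 22.0×1 + 5 = 37.0 cmH2O; new PIP = 37.0 + (-3.0) = 34.0 cmH2O.

34.0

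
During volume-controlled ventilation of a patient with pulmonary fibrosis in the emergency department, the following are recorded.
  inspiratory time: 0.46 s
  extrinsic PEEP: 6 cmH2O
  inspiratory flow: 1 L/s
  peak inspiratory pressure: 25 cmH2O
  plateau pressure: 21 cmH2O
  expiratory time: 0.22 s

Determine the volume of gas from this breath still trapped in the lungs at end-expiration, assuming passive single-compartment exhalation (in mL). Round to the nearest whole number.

77

Vt = flow × Ti = 1 L/s × 0.46 s × 1000 mL/L = 460.0 mL.
R = (PIP − Pplat)/V̇ = (25 − 21) / 1 = 4.0/1 = 4.0 cmH2O·s/L.
C = Vt/(Pplat − PEEP) = 460.0 / (21 − 6) = 460.0/15.0 = 30.667 mL/cmH2O.
τ = R × C = 4.0 × 0.03067 L/cmH2O = 0.1227 s.
Fraction remaining = e^(−Te/τ) = e^(−0.22/0.1227) = 0.1665.
Trapped volume = 460.0 × 0.1665 = 76.59 mL.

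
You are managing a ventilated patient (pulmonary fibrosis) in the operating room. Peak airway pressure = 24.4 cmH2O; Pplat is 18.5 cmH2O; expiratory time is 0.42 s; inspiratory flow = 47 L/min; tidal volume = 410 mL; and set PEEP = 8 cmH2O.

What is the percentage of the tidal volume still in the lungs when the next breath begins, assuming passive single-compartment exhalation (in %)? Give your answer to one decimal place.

Flow: 47 L/min ÷ 60 = 0.7833 L/s.
R = (PIP − Pplat)/V̇ = (24.4 − 18.5) / 0.7833 = 5.9/0.7833 = 7.532 cmH2O·s/L.
C = Vt/(Pplat − PEEP) = 410.0 / (18.5 − 8) = 410.0/10.5 = 39.048 mL/cmH2O.
τ = R × C = 7.532 × 0.03905 L/cmH2O = 0.2941 s.
Fraction remaining at end-expiration = e^(−Te/τ) = e^(−0.42/0.2941) = 0.2398 → 23.98%.

24.0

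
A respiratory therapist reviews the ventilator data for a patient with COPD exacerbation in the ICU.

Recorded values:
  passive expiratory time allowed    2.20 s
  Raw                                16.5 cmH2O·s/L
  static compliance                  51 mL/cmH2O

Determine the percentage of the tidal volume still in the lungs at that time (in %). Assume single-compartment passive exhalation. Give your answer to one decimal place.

τ = R × C = 16.5 × 51 mL/cmH2O = 16.5 × 0.051 L/cmH2O = 0.8415 s.
Passive exhalation: V(t)/V₀ = e^(−t/τ) = e^(−2.20/0.8415) = 0.07321.
Fraction remaining = 0.07321 → 7.321%.

7.3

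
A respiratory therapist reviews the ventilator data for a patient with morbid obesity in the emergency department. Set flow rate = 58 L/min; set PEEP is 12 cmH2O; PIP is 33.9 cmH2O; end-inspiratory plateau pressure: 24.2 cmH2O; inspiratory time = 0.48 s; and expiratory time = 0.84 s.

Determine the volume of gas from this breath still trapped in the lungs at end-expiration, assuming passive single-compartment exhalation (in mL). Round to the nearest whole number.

51

Flow: 58 L/min ÷ 60 = 0.9667 L/s.
Vt = flow × Ti = 0.9667 L/s × 0.48 s × 1000 mL/L = 464.02 mL.
R = (PIP − Pplat)/V̇ = (33.9 − 24.2) / 0.9667 = 9.7/0.9667 = 10.034 cmH2O·s/L.
C = Vt/(Pplat − PEEP) = 464.02 / (24.2 − 12) = 464.02/12.2 = 38.034 mL/cmH2O.
τ = R × C = 10.034 × 0.03803 L/cmH2O = 0.3816 s.
Fraction remaining = e^(−Te/τ) = e^(−0.84/0.3816) = 0.1107.
Trapped volume = 464.02 × 0.1107 = 51.367 mL.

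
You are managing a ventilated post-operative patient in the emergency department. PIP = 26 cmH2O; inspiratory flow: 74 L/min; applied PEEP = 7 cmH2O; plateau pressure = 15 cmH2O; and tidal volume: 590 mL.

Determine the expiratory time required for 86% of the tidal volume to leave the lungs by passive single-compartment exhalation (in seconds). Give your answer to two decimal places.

1.29

Flow: 74 L/min ÷ 60 = 1.2333 L/s.
R = (PIP − Pplat)/V̇ = (26 − 15) / 1.2333 = 11.0/1.2333 = 8.919 cmH2O·s/L.
C = Vt/(Pplat − PEEP) = 590.0 / (15 − 7) = 590.0/8.0 = 73.75 mL/cmH2O.
τ = R × C = 8.919 × 0.07375 L/cmH2O = 0.6578 s.
t = −τ·ln(1 − 0.86) = −0.6578·ln(0.14) = 1.293 s.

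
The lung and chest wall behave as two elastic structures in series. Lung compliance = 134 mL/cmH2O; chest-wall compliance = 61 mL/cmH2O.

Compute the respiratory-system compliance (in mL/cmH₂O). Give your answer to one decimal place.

41.9

Lung and chest wall are elastances in series: 1/Crs = 1/CL + 1/Ccw.
1/Crs = 1/134 + 1/61 = 0.02386.
Crs = 41.911 mL/cmH2O.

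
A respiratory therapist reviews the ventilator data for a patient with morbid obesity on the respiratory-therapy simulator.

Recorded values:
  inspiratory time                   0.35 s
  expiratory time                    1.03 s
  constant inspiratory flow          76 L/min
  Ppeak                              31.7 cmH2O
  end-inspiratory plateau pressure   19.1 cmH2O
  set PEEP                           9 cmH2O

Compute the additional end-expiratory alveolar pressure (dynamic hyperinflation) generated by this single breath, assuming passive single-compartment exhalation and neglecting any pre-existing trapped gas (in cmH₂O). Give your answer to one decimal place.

1.0

Flow: 76 L/min ÷ 60 = 1.2667 L/s.
Vt = flow × Ti = 1.2667 L/s × 0.35 s × 1000 mL/L = 443.35 mL.
R = (PIP − Pplat)/V̇ = (31.7 − 19.1) / 1.2667 = 12.6/1.2667 = 9.947 cmH2O·s/L.
C = Vt/(Pplat − PEEP) = 443.35 / (19.1 − 9) = 443.35/10.1 = 43.896 mL/cmH2O.
τ = R × C = 9.947 × 0.0439 L/cmH2O = 0.4367 s.
Fraction remaining = e^(−Te/τ) = e^(−1.03/0.4367) = 0.09455; trapped volume = 443.35 × 0.09455 = 41.919 mL.
Additional alveolar pressure from trapping ≈ V_trapped / C = 41.919 / 43.896 = 0.955 cmH2O.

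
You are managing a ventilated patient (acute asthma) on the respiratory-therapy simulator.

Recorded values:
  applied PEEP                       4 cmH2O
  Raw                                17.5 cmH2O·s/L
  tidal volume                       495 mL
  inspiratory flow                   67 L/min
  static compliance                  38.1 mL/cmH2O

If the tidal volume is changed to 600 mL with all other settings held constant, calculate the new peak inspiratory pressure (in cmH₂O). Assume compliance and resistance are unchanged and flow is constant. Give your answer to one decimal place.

39.3

Flow: 67 L/min ÷ 60 = 1.1167 L/s.
PIP = Vt/C + R·V̇ + PEEP (constant-flow equation of motion).
Only the elastic term changes: ΔPIP = ΔVt / C = (600 − 495) / 38.1 = 2.756 cmH2O.
Original PIP = 495/38.1 + 17.5×1.1167 + 4 = 36.534 cmH2O; new PIP = 36.534 + (2.756) = 39.29 cmH2O.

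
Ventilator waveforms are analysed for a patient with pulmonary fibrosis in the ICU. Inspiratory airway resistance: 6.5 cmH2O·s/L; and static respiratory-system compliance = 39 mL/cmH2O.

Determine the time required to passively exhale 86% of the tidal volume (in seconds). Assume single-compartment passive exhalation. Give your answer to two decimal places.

0.50

τ = R × C = 6.5 × 39 mL/cmH2O = 6.5 × 0.039 L/cmH2O = 0.2535 s.
Exhaled fraction f = 1 − e^(−t/τ) → t = −τ·ln(1 − f) = −0.2535·ln(0.14) = 0.4984 s.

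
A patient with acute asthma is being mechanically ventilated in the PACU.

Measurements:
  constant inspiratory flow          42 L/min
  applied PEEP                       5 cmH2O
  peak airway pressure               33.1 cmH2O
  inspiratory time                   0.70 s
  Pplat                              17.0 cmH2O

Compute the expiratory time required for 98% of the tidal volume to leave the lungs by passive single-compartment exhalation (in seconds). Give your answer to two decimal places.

Flow: 42 L/min ÷ 60 = 0.7 L/s.
Vt = flow × Ti = 0.7 L/s × 0.70 s × 1000 mL/L = 490.0 mL.
R = (PIP − Pplat)/V̇ = (33.1 − 17.0) / 0.7 = 16.1/0.7 = 23.0 cmH2O·s/L.
C = Vt/(Pplat − PEEP) = 490.0 / (17.0 − 5) = 490.0/12.0 = 40.833 mL/cmH2O.
τ = R × C = 23.0 × 0.04083 L/cmH2O = 0.9391 s.
t = −τ·ln(1 − 0.98) = −0.9391·ln(0.02) = 3.674 s.

3.67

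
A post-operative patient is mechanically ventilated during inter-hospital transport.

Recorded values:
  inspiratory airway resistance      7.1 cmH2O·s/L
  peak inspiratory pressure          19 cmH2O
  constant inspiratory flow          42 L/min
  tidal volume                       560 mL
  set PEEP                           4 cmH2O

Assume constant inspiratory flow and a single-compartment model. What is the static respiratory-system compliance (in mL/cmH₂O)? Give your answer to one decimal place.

55.8

Flow: 42 L/min ÷ 60 = 0.7 L/s.
Equation of motion (constant flow): PIP = Vt/C + R·V̇ + PEEP.
Vt/C = PIP − R·V̇ − PEEP = 19 − 7.1×0.7 − 4 = 19 − 4.97 − 4 = 10.03 cmH2O.
C = Vt / 10.03 = 560 / 10.03 = 55.833 mL/cmH2O.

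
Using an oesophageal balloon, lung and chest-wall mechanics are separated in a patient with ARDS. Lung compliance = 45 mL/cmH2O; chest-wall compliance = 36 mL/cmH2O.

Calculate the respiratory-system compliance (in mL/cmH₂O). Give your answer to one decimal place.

20.0

Lung and chest wall are elastances in series: 1/Crs = 1/CL + 1/Ccw.
1/Crs = 1/45 + 1/36 = 0.05.
Crs = 20.0 mL/cmH2O.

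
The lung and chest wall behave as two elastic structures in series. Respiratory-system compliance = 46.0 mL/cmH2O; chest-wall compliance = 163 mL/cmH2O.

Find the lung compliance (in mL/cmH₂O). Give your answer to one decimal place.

64.1

1/CL = 1/Crs − 1/Ccw.
1/CL = 1/46.0 − 1/163 = 0.0156.
CL = 64.103 mL/cmH2O.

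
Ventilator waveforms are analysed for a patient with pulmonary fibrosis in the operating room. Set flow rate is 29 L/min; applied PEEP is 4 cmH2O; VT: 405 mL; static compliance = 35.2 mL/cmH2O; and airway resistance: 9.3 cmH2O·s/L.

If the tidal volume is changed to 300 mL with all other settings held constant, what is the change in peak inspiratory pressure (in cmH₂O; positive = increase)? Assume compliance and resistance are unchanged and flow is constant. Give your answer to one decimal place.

PIP = Vt/C + R·V̇ + PEEP (constant-flow equation of motion).
Only the elastic term changes: ΔPIP = ΔVt / C = (300 − 405) / 35.2 = -2.983 cmH2O.

-3.0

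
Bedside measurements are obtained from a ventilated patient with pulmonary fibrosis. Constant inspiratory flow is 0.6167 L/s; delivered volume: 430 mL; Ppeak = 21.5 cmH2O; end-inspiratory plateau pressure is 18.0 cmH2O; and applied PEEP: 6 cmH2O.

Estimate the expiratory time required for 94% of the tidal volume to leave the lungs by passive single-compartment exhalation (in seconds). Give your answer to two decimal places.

0.57

R = (PIP − Pplat)/V̇ = (21.5 − 18.0) / 0.6167 = 3.5/0.6167 = 5.675 cmH2O·s/L.
C = Vt/(Pplat − PEEP) = 430.0 / (18.0 − 6) = 430.0/12.0 = 35.833 mL/cmH2O.
τ = R × C = 5.675 × 0.03583 L/cmH2O = 0.2033 s.
t = −τ·ln(1 − 0.94) = −0.2033·ln(0.06) = 0.572 s.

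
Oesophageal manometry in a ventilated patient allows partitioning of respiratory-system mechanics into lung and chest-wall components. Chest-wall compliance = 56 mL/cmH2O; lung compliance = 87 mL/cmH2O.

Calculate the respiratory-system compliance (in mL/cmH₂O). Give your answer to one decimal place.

34.1

Lung and chest wall are elastances in series: 1/Crs = 1/CL + 1/Ccw.
1/Crs = 1/87 + 1/56 = 0.02935.
Crs = 34.072 mL/cmH2O.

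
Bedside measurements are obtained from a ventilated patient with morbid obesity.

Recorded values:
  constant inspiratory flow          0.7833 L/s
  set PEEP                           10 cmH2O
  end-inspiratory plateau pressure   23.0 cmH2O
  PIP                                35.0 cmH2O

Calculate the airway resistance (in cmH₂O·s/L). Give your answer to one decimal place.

15.3

Raw = (PIP − Pplat) / flow = (35.0 − 23.0) / 0.7833 = 12.0 / 0.7833 = 15.32 cmH2O·s/L.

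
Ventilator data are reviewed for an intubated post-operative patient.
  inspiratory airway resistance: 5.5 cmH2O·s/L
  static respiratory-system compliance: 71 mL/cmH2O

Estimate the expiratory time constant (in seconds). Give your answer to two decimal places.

τ = R × C = 5.5 × 71 mL/cmH2O = 5.5 × 0.071 L/cmH2O = 0.3905 s.

0.39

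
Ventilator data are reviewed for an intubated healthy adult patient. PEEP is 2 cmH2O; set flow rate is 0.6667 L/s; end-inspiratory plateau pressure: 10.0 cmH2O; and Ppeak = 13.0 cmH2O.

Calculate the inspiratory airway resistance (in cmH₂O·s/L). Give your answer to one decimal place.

Raw = (PIP − Pplat) / flow = (13.0 − 10.0) / 0.6667 = 3.0 / 0.6667 = 4.5 cmH2O·s/L.

4.5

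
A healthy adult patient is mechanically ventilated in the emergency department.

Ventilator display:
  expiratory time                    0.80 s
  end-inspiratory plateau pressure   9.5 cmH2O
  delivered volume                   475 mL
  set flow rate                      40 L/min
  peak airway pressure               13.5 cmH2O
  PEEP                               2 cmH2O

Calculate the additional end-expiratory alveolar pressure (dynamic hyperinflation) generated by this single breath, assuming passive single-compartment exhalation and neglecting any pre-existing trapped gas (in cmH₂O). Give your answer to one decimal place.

0.9

Flow: 40 L/min ÷ 60 = 0.6667 L/s.
R = (PIP − Pplat)/V̇ = (13.5 − 9.5) / 0.6667 = 4.0/0.6667 = 6.0 cmH2O·s/L.
C = Vt/(Pplat − PEEP) = 475.0 / (9.5 − 2) = 475.0/7.5 = 63.333 mL/cmH2O.
τ = R × C = 6.0 × 0.06333 L/cmH2O = 0.38 s.
Fraction remaining = e^(−Te/τ) = e^(−0.80/0.38) = 0.1218; trapped volume = 475.0 × 0.1218 = 57.855 mL.
Additional alveolar pressure from trapping ≈ V_trapped / C = 57.855 / 63.333 = 0.9135 cmH2O.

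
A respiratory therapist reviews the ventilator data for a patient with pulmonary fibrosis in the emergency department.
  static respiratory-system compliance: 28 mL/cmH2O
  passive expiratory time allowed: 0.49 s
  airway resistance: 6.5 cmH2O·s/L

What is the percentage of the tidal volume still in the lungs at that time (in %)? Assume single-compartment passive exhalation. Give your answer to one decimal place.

6.8

τ = R × C = 6.5 × 28 mL/cmH2O = 6.5 × 0.028 L/cmH2O = 0.182 s.
Passive exhalation: V(t)/V₀ = e^(−t/τ) = e^(−0.49/0.182) = 0.06772.
Fraction remaining = 0.06772 → 6.772%.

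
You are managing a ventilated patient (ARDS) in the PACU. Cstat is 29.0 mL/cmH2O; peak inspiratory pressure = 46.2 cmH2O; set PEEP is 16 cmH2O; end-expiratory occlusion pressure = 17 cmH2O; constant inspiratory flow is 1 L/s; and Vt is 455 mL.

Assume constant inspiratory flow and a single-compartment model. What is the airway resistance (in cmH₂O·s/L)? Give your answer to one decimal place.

13.5

Total PEEP = 17 cmH2O (set 16 + intrinsic 1); this is the baseline alveolar pressure.
Equation of motion (constant flow): PIP = Vt/C + R·V̇ + PEEP.
R·V̇ = PIP − Vt/C − PEEP = 46.2 − 455/29.0 − 17 = 46.2 − 15.69 − 17 = 13.51 cmH2O.
R = 13.51 / 1 = 13.51 cmH2O·s/L.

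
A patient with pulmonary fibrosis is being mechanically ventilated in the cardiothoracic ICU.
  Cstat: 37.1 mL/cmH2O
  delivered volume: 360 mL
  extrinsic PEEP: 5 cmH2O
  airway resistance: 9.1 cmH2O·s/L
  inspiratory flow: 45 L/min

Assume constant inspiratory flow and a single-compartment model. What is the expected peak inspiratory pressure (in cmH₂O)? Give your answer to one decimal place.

21.5

Flow: 45 L/min ÷ 60 = 0.75 L/s.
Equation of motion (constant flow): PIP = Vt/C + R·V̇ + PEEP.
PIP = 360/37.1 + 9.1×0.75 + 5 = 9.704 + 6.825 + 5 = 21.529 cmH2O.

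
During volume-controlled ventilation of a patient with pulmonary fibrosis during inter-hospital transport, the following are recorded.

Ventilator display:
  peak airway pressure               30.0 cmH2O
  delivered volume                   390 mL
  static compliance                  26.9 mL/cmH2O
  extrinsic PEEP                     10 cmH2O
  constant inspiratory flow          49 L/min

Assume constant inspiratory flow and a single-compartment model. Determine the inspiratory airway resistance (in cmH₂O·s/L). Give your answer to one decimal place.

6.7

Flow: 49 L/min ÷ 60 = 0.8167 L/s.
Equation of motion (constant flow): PIP = Vt/C + R·V̇ + PEEP.
R·V̇ = PIP − Vt/C − PEEP = 30.0 − 390/26.9 − 10 = 30.0 − 14.498 − 10 = 5.502 cmH2O.
R = 5.502 / 0.8167 = 6.737 cmH2O·s/L.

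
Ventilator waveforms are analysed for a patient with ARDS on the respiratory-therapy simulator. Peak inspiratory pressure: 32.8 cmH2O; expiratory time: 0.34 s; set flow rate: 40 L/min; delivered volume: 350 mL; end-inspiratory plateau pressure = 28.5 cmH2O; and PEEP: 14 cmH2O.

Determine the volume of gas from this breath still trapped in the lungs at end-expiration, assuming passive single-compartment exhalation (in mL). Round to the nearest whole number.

Flow: 40 L/min ÷ 60 = 0.6667 L/s.
R = (PIP − Pplat)/V̇ = (32.8 − 28.5) / 0.6667 = 4.3/0.6667 = 6.45 cmH2O·s/L.
C = Vt/(Pplat − PEEP) = 350.0 / (28.5 − 14) = 350.0/14.5 = 24.138 mL/cmH2O.
τ = R × C = 6.45 × 0.02414 L/cmH2O = 0.1557 s.
Fraction remaining = e^(−Te/τ) = e^(−0.34/0.1557) = 0.1126.
Trapped volume = 350.0 × 0.1126 = 39.41 mL.

39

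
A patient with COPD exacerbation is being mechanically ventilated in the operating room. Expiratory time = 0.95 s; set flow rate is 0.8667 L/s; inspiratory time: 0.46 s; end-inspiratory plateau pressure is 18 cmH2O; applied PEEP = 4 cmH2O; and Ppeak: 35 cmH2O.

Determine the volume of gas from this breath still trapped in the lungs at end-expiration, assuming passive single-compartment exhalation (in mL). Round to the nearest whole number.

Vt = flow × Ti = 0.8667 L/s × 0.46 s × 1000 mL/L = 398.68 mL.
R = (PIP − Pplat)/V̇ = (35 − 18) / 0.8667 = 17.0/0.8667 = 19.615 cmH2O·s/L.
C = Vt/(Pplat − PEEP) = 398.68 / (18 − 4) = 398.68/14.0 = 28.477 mL/cmH2O.
τ = R × C = 19.615 × 0.02848 L/cmH2O = 0.5586 s.
Fraction remaining = e^(−Te/τ) = e^(−0.95/0.5586) = 0.1826.
Trapped volume = 398.68 × 0.1826 = 72.799 mL.

73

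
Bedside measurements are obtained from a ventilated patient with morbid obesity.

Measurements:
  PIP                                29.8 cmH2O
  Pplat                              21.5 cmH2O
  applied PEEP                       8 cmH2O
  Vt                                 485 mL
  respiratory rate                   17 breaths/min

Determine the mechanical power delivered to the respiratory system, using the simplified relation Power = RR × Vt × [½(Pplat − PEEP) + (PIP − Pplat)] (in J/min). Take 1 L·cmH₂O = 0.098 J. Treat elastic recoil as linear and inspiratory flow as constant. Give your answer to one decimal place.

12.2

Per-breath work = Vt × [½(Pplat−PEEP) + (PIP−Pplat)] = 0.485 × [0.5×13.5 + 8.3] = 0.485 × 15.05 = 7.299 L·cmH2O.
Power = 17 × 7.299 = 124.08 L·cmH2O/min.
× 0.098 J/(L·cmH2O) → 12.16 J/min.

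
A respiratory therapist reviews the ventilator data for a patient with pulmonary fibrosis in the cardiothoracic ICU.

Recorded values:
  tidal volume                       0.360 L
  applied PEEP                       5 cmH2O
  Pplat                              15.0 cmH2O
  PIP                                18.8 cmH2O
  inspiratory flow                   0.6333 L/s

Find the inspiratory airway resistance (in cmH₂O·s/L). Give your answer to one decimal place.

Raw = (PIP − Pplat) / flow = (18.8 − 15.0) / 0.6333 = 3.8 / 0.6333 = 6.0 cmH2O·s/L.

6.0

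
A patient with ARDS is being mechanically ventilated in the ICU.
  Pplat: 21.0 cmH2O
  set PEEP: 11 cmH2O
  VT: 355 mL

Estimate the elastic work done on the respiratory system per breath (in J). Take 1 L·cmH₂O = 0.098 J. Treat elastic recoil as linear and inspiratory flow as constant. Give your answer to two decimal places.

0.17

Elastic work ≈ ½ × (Pplat − PEEP) × Vt = 0.5 × (21.0 − 11) × 0.355 L = 0.5 × 10.0 × 0.355 = 1.775 L·cmH2O.
× 0.098 J/(L·cmH2O) → 0.174 J.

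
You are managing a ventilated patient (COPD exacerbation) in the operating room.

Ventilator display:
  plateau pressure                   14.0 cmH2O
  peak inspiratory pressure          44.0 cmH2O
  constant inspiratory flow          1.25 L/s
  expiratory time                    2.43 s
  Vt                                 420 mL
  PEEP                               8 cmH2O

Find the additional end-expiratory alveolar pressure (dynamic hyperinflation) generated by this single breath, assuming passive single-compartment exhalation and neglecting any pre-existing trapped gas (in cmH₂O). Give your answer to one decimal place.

1.4

R = (PIP − Pplat)/V̇ = (44.0 − 14.0) / 1.25 = 30.0/1.25 = 24.0 cmH2O·s/L.
C = Vt/(Pplat − PEEP) = 420.0 / (14.0 − 8) = 420.0/6.0 = 70.0 mL/cmH2O.
τ = R × C = 24.0 × 0.07 L/cmH2O = 1.68 s.
Fraction remaining = e^(−Te/τ) = e^(−2.43/1.68) = 0.2354; trapped volume = 420.0 × 0.2354 = 98.868 mL.
Additional alveolar pressure from trapping ≈ V_trapped / C = 98.868 / 70.0 = 1.412 cmH2O.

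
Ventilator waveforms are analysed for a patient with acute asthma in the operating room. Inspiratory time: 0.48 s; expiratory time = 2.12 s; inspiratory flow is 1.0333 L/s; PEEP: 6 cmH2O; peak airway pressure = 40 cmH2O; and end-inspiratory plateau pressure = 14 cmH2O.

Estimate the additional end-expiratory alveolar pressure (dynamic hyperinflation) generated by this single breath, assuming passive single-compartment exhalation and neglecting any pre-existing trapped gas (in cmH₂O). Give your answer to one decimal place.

2.1

Vt = flow × Ti = 1.0333 L/s × 0.48 s × 1000 mL/L = 495.98 mL.
R = (PIP − Pplat)/V̇ = (40 − 14) / 1.0333 = 26.0/1.0333 = 25.162 cmH2O·s/L.
C = Vt/(Pplat − PEEP) = 495.98 / (14 − 6) = 495.98/8.0 = 61.998 mL/cmH2O.
τ = R × C = 25.162 × 0.062 L/cmH2O = 1.56 s.
Fraction remaining = e^(−Te/τ) = e^(−2.12/1.56) = 0.2569; trapped volume = 495.98 × 0.2569 = 127.42 mL.
Additional alveolar pressure from trapping ≈ V_trapped / C = 127.42 / 61.998 = 2.055 cmH2O.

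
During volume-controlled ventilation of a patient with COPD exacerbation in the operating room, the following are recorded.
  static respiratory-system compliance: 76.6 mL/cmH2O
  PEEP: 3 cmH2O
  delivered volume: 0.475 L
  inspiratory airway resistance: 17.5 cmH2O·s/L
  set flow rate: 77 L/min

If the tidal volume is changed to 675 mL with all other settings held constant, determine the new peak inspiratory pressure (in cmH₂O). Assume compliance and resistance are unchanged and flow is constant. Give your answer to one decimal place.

Flow: 77 L/min ÷ 60 = 1.2833 L/s.
PIP = Vt/C + R·V̇ + PEEP (constant-flow equation of motion).
Only the elastic term changes: ΔPIP = ΔVt / C = (675 − 475) / 76.6 = 2.611 cmH2O.
Original PIP = 475/76.6 + 17.5×1.2833 + 3 = 31.659 cmH2O; new PIP = 31.659 + (2.611) = 34.27 cmH2O.

34.3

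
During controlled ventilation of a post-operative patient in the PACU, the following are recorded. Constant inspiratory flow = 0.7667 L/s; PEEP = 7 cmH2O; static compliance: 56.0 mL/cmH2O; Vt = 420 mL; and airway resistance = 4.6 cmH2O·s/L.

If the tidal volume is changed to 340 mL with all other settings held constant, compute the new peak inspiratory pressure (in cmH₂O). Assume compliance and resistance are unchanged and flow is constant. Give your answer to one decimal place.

16.6

PIP = Vt/C + R·V̇ + PEEP (constant-flow equation of motion).
Only the elastic term changes: ΔPIP = ΔVt / C = (340 − 420) / 56.0 = -1.429 cmH2O.
Original PIP = 420/56.0 + 4.6×0.7667 + 7 = 18.027 cmH2O; new PIP = 18.027 + (-1.429) = 16.598 cmH2O.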